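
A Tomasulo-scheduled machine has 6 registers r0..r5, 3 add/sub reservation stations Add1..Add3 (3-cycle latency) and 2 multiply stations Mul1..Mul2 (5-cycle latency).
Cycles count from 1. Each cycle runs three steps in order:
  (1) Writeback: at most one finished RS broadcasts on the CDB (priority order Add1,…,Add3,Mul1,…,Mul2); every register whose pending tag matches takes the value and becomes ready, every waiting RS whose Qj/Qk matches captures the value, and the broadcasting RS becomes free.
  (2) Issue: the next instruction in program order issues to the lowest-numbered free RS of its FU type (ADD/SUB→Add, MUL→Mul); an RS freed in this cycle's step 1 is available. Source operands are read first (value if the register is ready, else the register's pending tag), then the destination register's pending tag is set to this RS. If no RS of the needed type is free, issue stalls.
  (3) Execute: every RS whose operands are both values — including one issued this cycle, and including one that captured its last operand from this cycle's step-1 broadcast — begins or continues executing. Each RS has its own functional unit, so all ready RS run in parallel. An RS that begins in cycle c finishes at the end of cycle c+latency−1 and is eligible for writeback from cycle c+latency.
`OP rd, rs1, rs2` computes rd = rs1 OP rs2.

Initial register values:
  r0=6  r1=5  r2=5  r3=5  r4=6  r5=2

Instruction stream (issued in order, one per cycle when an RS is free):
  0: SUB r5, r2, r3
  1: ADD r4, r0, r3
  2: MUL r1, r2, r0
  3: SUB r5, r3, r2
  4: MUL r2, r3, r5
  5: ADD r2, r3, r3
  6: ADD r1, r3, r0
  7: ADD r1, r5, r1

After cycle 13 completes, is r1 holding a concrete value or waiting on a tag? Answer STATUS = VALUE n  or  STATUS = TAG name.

cycle 1: issue SUB r5<-Add1 // r0:6,r1:5,r2:5,r3:5,r4:6,r5:Add1
cycle 2: issue ADD r4<-Add2 // r0:6,r1:5,r2:5,r3:5,r4:Add2,r5:Add1
cycle 3: issue MUL r1<-Mul1 // r0:6,r1:Mul1,r2:5,r3:5,r4:Add2,r5:Add1
cycle 4: CDB Add1=0; issue SUB r5<-Add1 // r0:6,r1:Mul1,r2:5,r3:5,r4:Add2,r5:Add1
cycle 5: CDB Add2=11; issue MUL r2<-Mul2 // r0:6,r1:Mul1,r2:Mul2,r3:5,r4:11,r5:Add1
cycle 6: issue ADD r2<-Add2 // r0:6,r1:Mul1,r2:Add2,r3:5,r4:11,r5:Add1
cycle 7: CDB Add1=0; issue ADD r1<-Add1 // r0:6,r1:Add1,r2:Add2,r3:5,r4:11,r5:0
cycle 8: CDB Mul1=30; issue ADD r1<-Add3 // r0:6,r1:Add3,r2:Add2,r3:5,r4:11,r5:0
cycle 9: CDB Add2=10 // r0:6,r1:Add3,r2:10,r3:5,r4:11,r5:0
cycle 10: CDB Add1=11 // r0:6,r1:Add3,r2:10,r3:5,r4:11,r5:0
cycle 11: - // r0:6,r1:Add3,r2:10,r3:5,r4:11,r5:0
cycle 12: CDB Mul2=0 // r0:6,r1:Add3,r2:10,r3:5,r4:11,r5:0
cycle 13: CDB Add3=11 // r0:6,r1:11,r2:10,r3:5,r4:11,r5:0

STATUS = VALUE 11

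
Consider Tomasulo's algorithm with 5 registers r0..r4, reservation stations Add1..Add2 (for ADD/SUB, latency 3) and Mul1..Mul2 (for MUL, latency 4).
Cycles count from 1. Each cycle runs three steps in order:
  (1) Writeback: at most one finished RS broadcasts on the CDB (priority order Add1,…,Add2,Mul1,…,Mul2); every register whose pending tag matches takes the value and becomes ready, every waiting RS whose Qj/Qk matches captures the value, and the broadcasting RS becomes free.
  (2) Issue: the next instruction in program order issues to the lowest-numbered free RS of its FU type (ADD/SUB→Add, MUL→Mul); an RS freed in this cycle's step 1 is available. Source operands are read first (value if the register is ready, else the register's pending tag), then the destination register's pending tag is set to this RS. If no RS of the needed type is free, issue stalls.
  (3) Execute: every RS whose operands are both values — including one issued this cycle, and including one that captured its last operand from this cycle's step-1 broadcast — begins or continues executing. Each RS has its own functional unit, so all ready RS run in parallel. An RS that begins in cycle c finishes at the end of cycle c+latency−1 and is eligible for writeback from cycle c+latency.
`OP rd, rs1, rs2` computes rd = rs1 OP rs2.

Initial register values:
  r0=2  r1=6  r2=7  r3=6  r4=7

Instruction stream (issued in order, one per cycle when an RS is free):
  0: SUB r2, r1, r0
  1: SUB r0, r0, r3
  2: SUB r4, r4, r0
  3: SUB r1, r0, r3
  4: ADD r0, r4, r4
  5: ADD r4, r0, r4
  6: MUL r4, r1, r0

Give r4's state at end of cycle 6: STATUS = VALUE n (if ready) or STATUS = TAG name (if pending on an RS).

STATUS = TAG Add1

  c1: issue SUB r2<-Add1  regs: r0:2,r1:6,r2:Add1,r3:6,r4:7
  c2: issue SUB r0<-Add2  regs: r0:Add2,r1:6,r2:Add1,r3:6,r4:7
  c3: stall  regs: r0:Add2,r1:6,r2:Add1,r3:6,r4:7
  c4: CDB Add1=4; issue SUB r4<-Add1  regs: r0:Add2,r1:6,r2:4,r3:6,r4:Add1
  c5: CDB Add2=-4; issue SUB r1<-Add2  regs: r0:-4,r1:Add2,r2:4,r3:6,r4:Add1
  c6: stall  regs: r0:-4,r1:Add2,r2:4,r3:6,r4:Add1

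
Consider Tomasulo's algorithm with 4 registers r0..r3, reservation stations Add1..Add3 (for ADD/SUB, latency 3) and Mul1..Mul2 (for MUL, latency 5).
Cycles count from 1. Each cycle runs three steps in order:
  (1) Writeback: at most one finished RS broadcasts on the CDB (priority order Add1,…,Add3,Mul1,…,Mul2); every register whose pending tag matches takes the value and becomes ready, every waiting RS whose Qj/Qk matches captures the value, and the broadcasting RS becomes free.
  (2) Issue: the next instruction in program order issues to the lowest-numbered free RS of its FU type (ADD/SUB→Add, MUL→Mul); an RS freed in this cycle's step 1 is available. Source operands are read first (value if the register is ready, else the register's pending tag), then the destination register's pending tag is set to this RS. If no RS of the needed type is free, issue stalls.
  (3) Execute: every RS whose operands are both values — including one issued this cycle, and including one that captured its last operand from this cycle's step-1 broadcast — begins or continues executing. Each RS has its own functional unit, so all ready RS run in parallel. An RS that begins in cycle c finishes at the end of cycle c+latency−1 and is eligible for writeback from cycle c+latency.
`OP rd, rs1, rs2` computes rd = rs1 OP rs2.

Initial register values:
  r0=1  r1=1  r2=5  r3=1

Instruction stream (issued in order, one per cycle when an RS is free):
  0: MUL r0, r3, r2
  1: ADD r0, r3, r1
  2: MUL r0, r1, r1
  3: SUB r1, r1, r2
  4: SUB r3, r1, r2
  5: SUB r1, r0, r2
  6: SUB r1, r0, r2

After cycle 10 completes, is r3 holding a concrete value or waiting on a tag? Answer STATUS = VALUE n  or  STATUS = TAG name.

STATUS = VALUE -9

c1: issue MUL r0<-Mul1 | r0:Mul1,r1:1,r2:5,r3:1
c2: issue ADD r0<-Add1 | r0:Add1,r1:1,r2:5,r3:1
c3: issue MUL r0<-Mul2 | r0:Mul2,r1:1,r2:5,r3:1
c4: issue SUB r1<-Add2 | r0:Mul2,r1:Add2,r2:5,r3:1
c5: CDB Add1=2; issue SUB r3<-Add1 | r0:Mul2,r1:Add2,r2:5,r3:Add1
c6: CDB Mul1=5; issue SUB r1<-Add3 | r0:Mul2,r1:Add3,r2:5,r3:Add1
c7: CDB Add2=-4; issue SUB r1<-Add2 | r0:Mul2,r1:Add2,r2:5,r3:Add1
c8: CDB Mul2=1 | r0:1,r1:Add2,r2:5,r3:Add1
c9: - | r0:1,r1:Add2,r2:5,r3:Add1
c10: CDB Add1=-9 | r0:1,r1:Add2,r2:5,r3:-9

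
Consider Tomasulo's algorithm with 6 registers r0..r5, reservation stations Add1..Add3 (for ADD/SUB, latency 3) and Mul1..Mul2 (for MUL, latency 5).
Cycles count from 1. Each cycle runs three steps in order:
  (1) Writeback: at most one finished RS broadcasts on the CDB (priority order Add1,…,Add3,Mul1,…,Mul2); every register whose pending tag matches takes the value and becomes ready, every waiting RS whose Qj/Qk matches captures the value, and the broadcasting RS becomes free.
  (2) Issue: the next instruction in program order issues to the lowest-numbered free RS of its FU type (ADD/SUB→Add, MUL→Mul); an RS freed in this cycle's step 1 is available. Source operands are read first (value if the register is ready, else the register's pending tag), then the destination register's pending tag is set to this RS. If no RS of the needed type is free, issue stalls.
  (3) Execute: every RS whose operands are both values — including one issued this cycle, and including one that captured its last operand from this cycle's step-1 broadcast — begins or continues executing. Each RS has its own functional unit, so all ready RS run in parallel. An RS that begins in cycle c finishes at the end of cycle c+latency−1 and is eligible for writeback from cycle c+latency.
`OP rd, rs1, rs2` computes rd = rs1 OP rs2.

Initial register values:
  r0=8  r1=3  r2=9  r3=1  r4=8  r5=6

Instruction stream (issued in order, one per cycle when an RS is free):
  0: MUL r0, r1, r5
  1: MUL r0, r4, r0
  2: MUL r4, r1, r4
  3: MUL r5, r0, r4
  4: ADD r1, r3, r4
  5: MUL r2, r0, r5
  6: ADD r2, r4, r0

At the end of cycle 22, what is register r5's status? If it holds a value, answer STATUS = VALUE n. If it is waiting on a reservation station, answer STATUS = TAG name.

STATUS = VALUE 3456

  c1: issue MUL r0<-Mul1  regs: r0:Mul1,r1:3,r2:9,r3:1,r4:8,r5:6
  c2: issue MUL r0<-Mul2  regs: r0:Mul2,r1:3,r2:9,r3:1,r4:8,r5:6
  c3: stall  regs: r0:Mul2,r1:3,r2:9,r3:1,r4:8,r5:6
  c4: stall  regs: r0:Mul2,r1:3,r2:9,r3:1,r4:8,r5:6
  c5: stall  regs: r0:Mul2,r1:3,r2:9,r3:1,r4:8,r5:6
  c6: CDB Mul1=18; issue MUL r4<-Mul1  regs: r0:Mul2,r1:3,r2:9,r3:1,r4:Mul1,r5:6
  c7: stall  regs: r0:Mul2,r1:3,r2:9,r3:1,r4:Mul1,r5:6
  c8: stall  regs: r0:Mul2,r1:3,r2:9,r3:1,r4:Mul1,r5:6
  c9: stall  regs: r0:Mul2,r1:3,r2:9,r3:1,r4:Mul1,r5:6
  c10: stall  regs: r0:Mul2,r1:3,r2:9,r3:1,r4:Mul1,r5:6
  c11: CDB Mul1=24; issue MUL r5<-Mul1  regs: r0:Mul2,r1:3,r2:9,r3:1,r4:24,r5:Mul1
  c12: CDB Mul2=144; issue ADD r1<-Add1  regs: r0:144,r1:Add1,r2:9,r3:1,r4:24,r5:Mul1
  c13: issue MUL r2<-Mul2  regs: r0:144,r1:Add1,r2:Mul2,r3:1,r4:24,r5:Mul1
  c14: issue ADD r2<-Add2  regs: r0:144,r1:Add1,r2:Add2,r3:1,r4:24,r5:Mul1
  c15: CDB Add1=25  regs: r0:144,r1:25,r2:Add2,r3:1,r4:24,r5:Mul1
  c16: -  regs: r0:144,r1:25,r2:Add2,r3:1,r4:24,r5:Mul1
  c17: CDB Add2=168  regs: r0:144,r1:25,r2:168,r3:1,r4:24,r5:Mul1
  c18: CDB Mul1=3456  regs: r0:144,r1:25,r2:168,r3:1,r4:24,r5:3456
  c19: -  regs: r0:144,r1:25,r2:168,r3:1,r4:24,r5:3456
  c20: -  regs: r0:144,r1:25,r2:168,r3:1,r4:24,r5:3456
  c21: -  regs: r0:144,r1:25,r2:168,r3:1,r4:24,r5:3456
  c22: -  regs: r0:144,r1:25,r2:168,r3:1,r4:24,r5:3456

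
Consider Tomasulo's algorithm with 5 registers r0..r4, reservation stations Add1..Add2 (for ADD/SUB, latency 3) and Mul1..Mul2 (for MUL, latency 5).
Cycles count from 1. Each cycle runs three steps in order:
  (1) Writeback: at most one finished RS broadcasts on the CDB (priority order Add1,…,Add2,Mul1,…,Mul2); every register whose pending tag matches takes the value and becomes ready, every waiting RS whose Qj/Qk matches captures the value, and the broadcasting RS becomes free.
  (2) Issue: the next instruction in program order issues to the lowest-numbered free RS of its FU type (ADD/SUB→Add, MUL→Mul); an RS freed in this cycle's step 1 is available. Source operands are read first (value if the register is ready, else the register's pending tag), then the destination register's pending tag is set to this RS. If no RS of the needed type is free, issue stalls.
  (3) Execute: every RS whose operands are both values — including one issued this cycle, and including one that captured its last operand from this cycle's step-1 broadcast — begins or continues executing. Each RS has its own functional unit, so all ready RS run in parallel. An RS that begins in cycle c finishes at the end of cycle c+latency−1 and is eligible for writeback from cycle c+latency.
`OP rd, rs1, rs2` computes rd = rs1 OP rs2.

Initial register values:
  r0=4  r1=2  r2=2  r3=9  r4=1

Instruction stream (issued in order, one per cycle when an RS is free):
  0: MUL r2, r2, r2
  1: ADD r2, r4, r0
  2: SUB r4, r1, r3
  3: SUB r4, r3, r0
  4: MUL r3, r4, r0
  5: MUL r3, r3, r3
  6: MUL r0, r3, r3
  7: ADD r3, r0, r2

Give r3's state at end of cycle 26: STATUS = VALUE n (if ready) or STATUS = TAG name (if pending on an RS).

cycle 1: issue MUL r2<-Mul1 // r0:4,r1:2,r2:Mul1,r3:9,r4:1
cycle 2: issue ADD r2<-Add1 // r0:4,r1:2,r2:Add1,r3:9,r4:1
cycle 3: issue SUB r4<-Add2 // r0:4,r1:2,r2:Add1,r3:9,r4:Add2
cycle 4: stall // r0:4,r1:2,r2:Add1,r3:9,r4:Add2
cycle 5: CDB Add1=5; issue SUB r4<-Add1 // r0:4,r1:2,r2:5,r3:9,r4:Add1
cycle 6: CDB Add2=-7; issue MUL r3<-Mul2 // r0:4,r1:2,r2:5,r3:Mul2,r4:Add1
cycle 7: CDB Mul1=4; issue MUL r3<-Mul1 // r0:4,r1:2,r2:5,r3:Mul1,r4:Add1
cycle 8: CDB Add1=5; stall // r0:4,r1:2,r2:5,r3:Mul1,r4:5
cycle 9: stall // r0:4,r1:2,r2:5,r3:Mul1,r4:5
cycle 10: stall // r0:4,r1:2,r2:5,r3:Mul1,r4:5
cycle 11: stall // r0:4,r1:2,r2:5,r3:Mul1,r4:5
cycle 12: stall // r0:4,r1:2,r2:5,r3:Mul1,r4:5
cycle 13: CDB Mul2=20; issue MUL r0<-Mul2 // r0:Mul2,r1:2,r2:5,r3:Mul1,r4:5
cycle 14: issue ADD r3<-Add1 // r0:Mul2,r1:2,r2:5,r3:Add1,r4:5
cycle 15: - // r0:Mul2,r1:2,r2:5,r3:Add1,r4:5
cycle 16: - // r0:Mul2,r1:2,r2:5,r3:Add1,r4:5
cycle 17: - // r0:Mul2,r1:2,r2:5,r3:Add1,r4:5
cycle 18: CDB Mul1=400 // r0:Mul2,r1:2,r2:5,r3:Add1,r4:5
cycle 19: - // r0:Mul2,r1:2,r2:5,r3:Add1,r4:5
cycle 20: - // r0:Mul2,r1:2,r2:5,r3:Add1,r4:5
cycle 21: - // r0:Mul2,r1:2,r2:5,r3:Add1,r4:5
cycle 22: - // r0:Mul2,r1:2,r2:5,r3:Add1,r4:5
cycle 23: CDB Mul2=160000 // r0:160000,r1:2,r2:5,r3:Add1,r4:5
cycle 24: - // r0:160000,r1:2,r2:5,r3:Add1,r4:5
cycle 25: - // r0:160000,r1:2,r2:5,r3:Add1,r4:5
cycle 26: CDB Add1=160005 // r0:160000,r1:2,r2:5,r3:160005,r4:5

STATUS = VALUE 160005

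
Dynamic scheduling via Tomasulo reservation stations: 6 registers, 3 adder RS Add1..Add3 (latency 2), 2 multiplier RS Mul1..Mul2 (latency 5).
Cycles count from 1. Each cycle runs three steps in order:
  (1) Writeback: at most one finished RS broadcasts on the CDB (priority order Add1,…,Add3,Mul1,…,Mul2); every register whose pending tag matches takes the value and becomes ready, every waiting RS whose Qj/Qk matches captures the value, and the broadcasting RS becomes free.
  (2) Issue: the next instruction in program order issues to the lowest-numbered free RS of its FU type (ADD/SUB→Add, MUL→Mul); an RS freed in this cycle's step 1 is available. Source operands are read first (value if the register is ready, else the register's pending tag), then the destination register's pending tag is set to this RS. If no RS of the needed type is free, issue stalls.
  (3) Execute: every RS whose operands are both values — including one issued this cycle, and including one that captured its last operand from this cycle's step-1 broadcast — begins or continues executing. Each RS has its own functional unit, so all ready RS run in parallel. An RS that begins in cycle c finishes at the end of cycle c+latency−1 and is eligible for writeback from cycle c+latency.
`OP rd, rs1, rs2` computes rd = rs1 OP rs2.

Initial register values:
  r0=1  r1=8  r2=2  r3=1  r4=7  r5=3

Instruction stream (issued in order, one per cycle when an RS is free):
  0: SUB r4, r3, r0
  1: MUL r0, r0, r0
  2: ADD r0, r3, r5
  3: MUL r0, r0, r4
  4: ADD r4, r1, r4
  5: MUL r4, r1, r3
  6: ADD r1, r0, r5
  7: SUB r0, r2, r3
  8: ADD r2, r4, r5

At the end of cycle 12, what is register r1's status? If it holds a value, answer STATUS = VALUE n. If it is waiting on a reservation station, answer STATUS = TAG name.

c1: issue SUB r4<-Add1 | r0:1,r1:8,r2:2,r3:1,r4:Add1,r5:3
c2: issue MUL r0<-Mul1 | r0:Mul1,r1:8,r2:2,r3:1,r4:Add1,r5:3
c3: CDB Add1=0; issue ADD r0<-Add1 | r0:Add1,r1:8,r2:2,r3:1,r4:0,r5:3
c4: issue MUL r0<-Mul2 | r0:Mul2,r1:8,r2:2,r3:1,r4:0,r5:3
c5: CDB Add1=4; issue ADD r4<-Add1 | r0:Mul2,r1:8,r2:2,r3:1,r4:Add1,r5:3
c6: stall | r0:Mul2,r1:8,r2:2,r3:1,r4:Add1,r5:3
c7: CDB Add1=8; stall | r0:Mul2,r1:8,r2:2,r3:1,r4:8,r5:3
c8: CDB Mul1=1; issue MUL r4<-Mul1 | r0:Mul2,r1:8,r2:2,r3:1,r4:Mul1,r5:3
c9: issue ADD r1<-Add1 | r0:Mul2,r1:Add1,r2:2,r3:1,r4:Mul1,r5:3
c10: CDB Mul2=0; issue SUB r0<-Add2 | r0:Add2,r1:Add1,r2:2,r3:1,r4:Mul1,r5:3
c11: issue ADD r2<-Add3 | r0:Add2,r1:Add1,r2:Add3,r3:1,r4:Mul1,r5:3
c12: CDB Add1=3 | r0:Add2,r1:3,r2:Add3,r3:1,r4:Mul1,r5:3

STATUS = VALUE 3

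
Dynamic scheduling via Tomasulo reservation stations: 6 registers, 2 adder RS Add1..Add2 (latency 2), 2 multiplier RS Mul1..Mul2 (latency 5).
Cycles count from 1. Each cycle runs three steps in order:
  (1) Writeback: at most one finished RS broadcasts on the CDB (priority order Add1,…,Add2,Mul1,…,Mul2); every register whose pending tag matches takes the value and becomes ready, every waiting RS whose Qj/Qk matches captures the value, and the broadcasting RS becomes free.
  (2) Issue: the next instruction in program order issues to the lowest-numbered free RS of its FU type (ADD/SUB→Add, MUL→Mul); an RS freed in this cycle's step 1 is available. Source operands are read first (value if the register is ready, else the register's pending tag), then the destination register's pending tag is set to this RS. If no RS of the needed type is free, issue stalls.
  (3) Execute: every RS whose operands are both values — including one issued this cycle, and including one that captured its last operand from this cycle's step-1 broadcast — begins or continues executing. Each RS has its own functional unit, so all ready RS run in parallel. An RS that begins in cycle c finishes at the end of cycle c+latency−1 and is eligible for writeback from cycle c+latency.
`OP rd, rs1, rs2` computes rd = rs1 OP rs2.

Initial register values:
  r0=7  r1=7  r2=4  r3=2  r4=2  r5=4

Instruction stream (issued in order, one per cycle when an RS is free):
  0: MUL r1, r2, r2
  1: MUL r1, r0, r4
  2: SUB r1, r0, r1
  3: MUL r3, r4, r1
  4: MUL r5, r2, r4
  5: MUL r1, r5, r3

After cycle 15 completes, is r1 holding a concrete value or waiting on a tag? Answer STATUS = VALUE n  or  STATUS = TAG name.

STATUS = TAG Mul2

c1: issue MUL r1<-Mul1 | r0:7,r1:Mul1,r2:4,r3:2,r4:2,r5:4
c2: issue MUL r1<-Mul2 | r0:7,r1:Mul2,r2:4,r3:2,r4:2,r5:4
c3: issue SUB r1<-Add1 | r0:7,r1:Add1,r2:4,r3:2,r4:2,r5:4
c4: stall | r0:7,r1:Add1,r2:4,r3:2,r4:2,r5:4
c5: stall | r0:7,r1:Add1,r2:4,r3:2,r4:2,r5:4
c6: CDB Mul1=16; issue MUL r3<-Mul1 | r0:7,r1:Add1,r2:4,r3:Mul1,r4:2,r5:4
c7: CDB Mul2=14; issue MUL r5<-Mul2 | r0:7,r1:Add1,r2:4,r3:Mul1,r4:2,r5:Mul2
c8: stall | r0:7,r1:Add1,r2:4,r3:Mul1,r4:2,r5:Mul2
c9: CDB Add1=-7; stall | r0:7,r1:-7,r2:4,r3:Mul1,r4:2,r5:Mul2
c10: stall | r0:7,r1:-7,r2:4,r3:Mul1,r4:2,r5:Mul2
c11: stall | r0:7,r1:-7,r2:4,r3:Mul1,r4:2,r5:Mul2
c12: CDB Mul2=8; issue MUL r1<-Mul2 | r0:7,r1:Mul2,r2:4,r3:Mul1,r4:2,r5:8
c13: - | r0:7,r1:Mul2,r2:4,r3:Mul1,r4:2,r5:8
c14: CDB Mul1=-14 | r0:7,r1:Mul2,r2:4,r3:-14,r4:2,r5:8
c15: - | r0:7,r1:Mul2,r2:4,r3:-14,r4:2,r5:8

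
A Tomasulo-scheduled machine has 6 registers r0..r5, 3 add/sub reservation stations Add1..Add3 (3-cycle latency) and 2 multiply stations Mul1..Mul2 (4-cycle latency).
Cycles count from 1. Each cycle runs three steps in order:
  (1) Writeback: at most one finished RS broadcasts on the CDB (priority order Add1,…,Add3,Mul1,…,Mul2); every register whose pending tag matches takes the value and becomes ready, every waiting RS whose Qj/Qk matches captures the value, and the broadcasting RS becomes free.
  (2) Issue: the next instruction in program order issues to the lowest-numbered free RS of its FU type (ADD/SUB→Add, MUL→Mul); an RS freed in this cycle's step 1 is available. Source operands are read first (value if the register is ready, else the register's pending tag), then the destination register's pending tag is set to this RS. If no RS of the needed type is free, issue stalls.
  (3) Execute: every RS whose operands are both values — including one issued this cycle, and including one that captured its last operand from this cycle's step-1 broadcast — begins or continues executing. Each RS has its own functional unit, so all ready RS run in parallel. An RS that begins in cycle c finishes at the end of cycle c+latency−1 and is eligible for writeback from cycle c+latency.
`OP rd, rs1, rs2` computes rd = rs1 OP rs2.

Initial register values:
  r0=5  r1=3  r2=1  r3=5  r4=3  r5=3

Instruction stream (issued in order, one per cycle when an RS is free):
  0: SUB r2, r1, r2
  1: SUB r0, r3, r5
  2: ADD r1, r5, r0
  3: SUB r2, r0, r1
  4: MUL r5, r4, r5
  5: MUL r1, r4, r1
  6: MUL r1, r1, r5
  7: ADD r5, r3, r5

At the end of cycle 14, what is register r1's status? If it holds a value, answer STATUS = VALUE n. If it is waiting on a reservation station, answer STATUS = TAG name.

c1: issue SUB r2<-Add1 | r0:5,r1:3,r2:Add1,r3:5,r4:3,r5:3
c2: issue SUB r0<-Add2 | r0:Add2,r1:3,r2:Add1,r3:5,r4:3,r5:3
c3: issue ADD r1<-Add3 | r0:Add2,r1:Add3,r2:Add1,r3:5,r4:3,r5:3
c4: CDB Add1=2; issue SUB r2<-Add1 | r0:Add2,r1:Add3,r2:Add1,r3:5,r4:3,r5:3
c5: CDB Add2=2; issue MUL r5<-Mul1 | r0:2,r1:Add3,r2:Add1,r3:5,r4:3,r5:Mul1
c6: issue MUL r1<-Mul2 | r0:2,r1:Mul2,r2:Add1,r3:5,r4:3,r5:Mul1
c7: stall | r0:2,r1:Mul2,r2:Add1,r3:5,r4:3,r5:Mul1
c8: CDB Add3=5; stall | r0:2,r1:Mul2,r2:Add1,r3:5,r4:3,r5:Mul1
c9: CDB Mul1=9; issue MUL r1<-Mul1 | r0:2,r1:Mul1,r2:Add1,r3:5,r4:3,r5:9
c10: issue ADD r5<-Add2 | r0:2,r1:Mul1,r2:Add1,r3:5,r4:3,r5:Add2
c11: CDB Add1=-3 | r0:2,r1:Mul1,r2:-3,r3:5,r4:3,r5:Add2
c12: CDB Mul2=15 | r0:2,r1:Mul1,r2:-3,r3:5,r4:3,r5:Add2
c13: CDB Add2=14 | r0:2,r1:Mul1,r2:-3,r3:5,r4:3,r5:14
c14: - | r0:2,r1:Mul1,r2:-3,r3:5,r4:3,r5:14

STATUS = TAG Mul1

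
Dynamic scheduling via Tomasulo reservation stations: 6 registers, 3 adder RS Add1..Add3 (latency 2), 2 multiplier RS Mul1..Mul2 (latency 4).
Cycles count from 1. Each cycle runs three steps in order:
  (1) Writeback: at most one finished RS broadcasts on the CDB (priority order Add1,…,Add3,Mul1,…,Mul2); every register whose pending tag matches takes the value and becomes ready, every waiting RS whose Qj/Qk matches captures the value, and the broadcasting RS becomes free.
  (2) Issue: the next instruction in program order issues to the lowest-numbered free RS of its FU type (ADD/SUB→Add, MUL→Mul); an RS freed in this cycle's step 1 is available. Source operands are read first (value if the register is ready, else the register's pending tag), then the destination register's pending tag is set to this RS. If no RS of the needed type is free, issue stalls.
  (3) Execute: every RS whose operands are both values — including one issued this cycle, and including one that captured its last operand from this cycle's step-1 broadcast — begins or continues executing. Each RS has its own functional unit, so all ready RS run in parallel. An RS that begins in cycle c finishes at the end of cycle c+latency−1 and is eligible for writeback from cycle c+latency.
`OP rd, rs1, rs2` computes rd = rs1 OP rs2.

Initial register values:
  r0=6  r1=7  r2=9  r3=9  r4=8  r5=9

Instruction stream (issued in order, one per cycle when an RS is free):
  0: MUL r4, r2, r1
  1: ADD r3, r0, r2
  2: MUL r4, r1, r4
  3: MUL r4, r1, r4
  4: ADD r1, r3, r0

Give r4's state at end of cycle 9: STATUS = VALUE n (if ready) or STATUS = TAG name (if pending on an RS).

STATUS = TAG Mul1

cycle 1: issue MUL r4<-Mul1 // r0:6,r1:7,r2:9,r3:9,r4:Mul1,r5:9
cycle 2: issue ADD r3<-Add1 // r0:6,r1:7,r2:9,r3:Add1,r4:Mul1,r5:9
cycle 3: issue MUL r4<-Mul2 // r0:6,r1:7,r2:9,r3:Add1,r4:Mul2,r5:9
cycle 4: CDB Add1=15; stall // r0:6,r1:7,r2:9,r3:15,r4:Mul2,r5:9
cycle 5: CDB Mul1=63; issue MUL r4<-Mul1 // r0:6,r1:7,r2:9,r3:15,r4:Mul1,r5:9
cycle 6: issue ADD r1<-Add1 // r0:6,r1:Add1,r2:9,r3:15,r4:Mul1,r5:9
cycle 7: - // r0:6,r1:Add1,r2:9,r3:15,r4:Mul1,r5:9
cycle 8: CDB Add1=21 // r0:6,r1:21,r2:9,r3:15,r4:Mul1,r5:9
cycle 9: CDB Mul2=441 // r0:6,r1:21,r2:9,r3:15,r4:Mul1,r5:9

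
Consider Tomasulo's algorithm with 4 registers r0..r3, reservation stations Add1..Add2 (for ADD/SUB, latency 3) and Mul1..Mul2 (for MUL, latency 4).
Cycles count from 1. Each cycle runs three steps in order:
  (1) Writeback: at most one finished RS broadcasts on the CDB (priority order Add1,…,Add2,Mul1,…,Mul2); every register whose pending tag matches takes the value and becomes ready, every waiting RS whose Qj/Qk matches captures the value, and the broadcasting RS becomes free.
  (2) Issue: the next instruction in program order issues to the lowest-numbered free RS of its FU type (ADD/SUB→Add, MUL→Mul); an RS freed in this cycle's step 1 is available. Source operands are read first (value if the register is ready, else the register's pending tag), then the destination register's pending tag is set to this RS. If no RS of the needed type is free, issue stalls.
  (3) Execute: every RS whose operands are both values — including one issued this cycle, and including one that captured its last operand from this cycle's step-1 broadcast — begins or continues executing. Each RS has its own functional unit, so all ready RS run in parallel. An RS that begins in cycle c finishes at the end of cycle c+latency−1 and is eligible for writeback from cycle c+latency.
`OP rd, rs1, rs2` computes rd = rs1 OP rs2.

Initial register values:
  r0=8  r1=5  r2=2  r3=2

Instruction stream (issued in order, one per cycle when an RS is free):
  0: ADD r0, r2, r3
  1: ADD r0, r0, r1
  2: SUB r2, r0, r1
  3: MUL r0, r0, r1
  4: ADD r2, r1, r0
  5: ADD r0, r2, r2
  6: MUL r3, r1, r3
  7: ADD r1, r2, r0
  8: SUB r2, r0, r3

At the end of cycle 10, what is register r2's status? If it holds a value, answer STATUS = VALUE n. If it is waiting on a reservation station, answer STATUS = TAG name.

STATUS = TAG Add2

c1: issue ADD r0<-Add1 | r0:Add1,r1:5,r2:2,r3:2
c2: issue ADD r0<-Add2 | r0:Add2,r1:5,r2:2,r3:2
c3: stall | r0:Add2,r1:5,r2:2,r3:2
c4: CDB Add1=4; issue SUB r2<-Add1 | r0:Add2,r1:5,r2:Add1,r3:2
c5: issue MUL r0<-Mul1 | r0:Mul1,r1:5,r2:Add1,r3:2
c6: stall | r0:Mul1,r1:5,r2:Add1,r3:2
c7: CDB Add2=9; issue ADD r2<-Add2 | r0:Mul1,r1:5,r2:Add2,r3:2
c8: stall | r0:Mul1,r1:5,r2:Add2,r3:2
c9: stall | r0:Mul1,r1:5,r2:Add2,r3:2
c10: CDB Add1=4; issue ADD r0<-Add1 | r0:Add1,r1:5,r2:Add2,r3:2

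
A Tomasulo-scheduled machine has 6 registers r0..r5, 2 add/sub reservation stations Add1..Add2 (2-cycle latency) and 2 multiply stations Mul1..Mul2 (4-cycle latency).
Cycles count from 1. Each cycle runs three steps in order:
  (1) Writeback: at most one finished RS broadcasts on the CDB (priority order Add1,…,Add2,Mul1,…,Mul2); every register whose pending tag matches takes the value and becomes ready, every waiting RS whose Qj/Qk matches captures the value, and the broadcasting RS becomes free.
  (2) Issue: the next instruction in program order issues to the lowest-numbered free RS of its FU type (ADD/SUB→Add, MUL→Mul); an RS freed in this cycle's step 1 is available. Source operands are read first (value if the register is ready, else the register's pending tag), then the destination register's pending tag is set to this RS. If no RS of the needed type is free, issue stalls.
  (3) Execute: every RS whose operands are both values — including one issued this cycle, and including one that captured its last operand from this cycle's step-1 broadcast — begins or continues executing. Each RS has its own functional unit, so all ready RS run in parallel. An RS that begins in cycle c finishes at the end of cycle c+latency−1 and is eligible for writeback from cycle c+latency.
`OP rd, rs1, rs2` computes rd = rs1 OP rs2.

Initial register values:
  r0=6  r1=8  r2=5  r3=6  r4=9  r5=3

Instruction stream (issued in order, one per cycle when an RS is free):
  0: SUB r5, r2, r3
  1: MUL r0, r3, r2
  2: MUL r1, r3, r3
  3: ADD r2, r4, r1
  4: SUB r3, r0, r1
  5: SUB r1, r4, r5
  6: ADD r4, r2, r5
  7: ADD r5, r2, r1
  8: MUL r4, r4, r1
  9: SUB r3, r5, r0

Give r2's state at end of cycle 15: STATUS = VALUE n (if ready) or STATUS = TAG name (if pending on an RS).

  c1: issue SUB r5<-Add1  regs: r0:6,r1:8,r2:5,r3:6,r4:9,r5:Add1
  c2: issue MUL r0<-Mul1  regs: r0:Mul1,r1:8,r2:5,r3:6,r4:9,r5:Add1
  c3: CDB Add1=-1; issue MUL r1<-Mul2  regs: r0:Mul1,r1:Mul2,r2:5,r3:6,r4:9,r5:-1
  c4: issue ADD r2<-Add1  regs: r0:Mul1,r1:Mul2,r2:Add1,r3:6,r4:9,r5:-1
  c5: issue SUB r3<-Add2  regs: r0:Mul1,r1:Mul2,r2:Add1,r3:Add2,r4:9,r5:-1
  c6: CDB Mul1=30; stall  regs: r0:30,r1:Mul2,r2:Add1,r3:Add2,r4:9,r5:-1
  c7: CDB Mul2=36; stall  regs: r0:30,r1:36,r2:Add1,r3:Add2,r4:9,r5:-1
  c8: stall  regs: r0:30,r1:36,r2:Add1,r3:Add2,r4:9,r5:-1
  c9: CDB Add1=45; issue SUB r1<-Add1  regs: r0:30,r1:Add1,r2:45,r3:Add2,r4:9,r5:-1
  c10: CDB Add2=-6; issue ADD r4<-Add2  regs: r0:30,r1:Add1,r2:45,r3:-6,r4:Add2,r5:-1
  c11: CDB Add1=10; issue ADD r5<-Add1  regs: r0:30,r1:10,r2:45,r3:-6,r4:Add2,r5:Add1
  c12: CDB Add2=44; issue MUL r4<-Mul1  regs: r0:30,r1:10,r2:45,r3:-6,r4:Mul1,r5:Add1
  c13: CDB Add1=55; issue SUB r3<-Add1  regs: r0:30,r1:10,r2:45,r3:Add1,r4:Mul1,r5:55
  c14: -  regs: r0:30,r1:10,r2:45,r3:Add1,r4:Mul1,r5:55
  c15: CDB Add1=25  regs: r0:30,r1:10,r2:45,r3:25,r4:Mul1,r5:55

STATUS = VALUE 45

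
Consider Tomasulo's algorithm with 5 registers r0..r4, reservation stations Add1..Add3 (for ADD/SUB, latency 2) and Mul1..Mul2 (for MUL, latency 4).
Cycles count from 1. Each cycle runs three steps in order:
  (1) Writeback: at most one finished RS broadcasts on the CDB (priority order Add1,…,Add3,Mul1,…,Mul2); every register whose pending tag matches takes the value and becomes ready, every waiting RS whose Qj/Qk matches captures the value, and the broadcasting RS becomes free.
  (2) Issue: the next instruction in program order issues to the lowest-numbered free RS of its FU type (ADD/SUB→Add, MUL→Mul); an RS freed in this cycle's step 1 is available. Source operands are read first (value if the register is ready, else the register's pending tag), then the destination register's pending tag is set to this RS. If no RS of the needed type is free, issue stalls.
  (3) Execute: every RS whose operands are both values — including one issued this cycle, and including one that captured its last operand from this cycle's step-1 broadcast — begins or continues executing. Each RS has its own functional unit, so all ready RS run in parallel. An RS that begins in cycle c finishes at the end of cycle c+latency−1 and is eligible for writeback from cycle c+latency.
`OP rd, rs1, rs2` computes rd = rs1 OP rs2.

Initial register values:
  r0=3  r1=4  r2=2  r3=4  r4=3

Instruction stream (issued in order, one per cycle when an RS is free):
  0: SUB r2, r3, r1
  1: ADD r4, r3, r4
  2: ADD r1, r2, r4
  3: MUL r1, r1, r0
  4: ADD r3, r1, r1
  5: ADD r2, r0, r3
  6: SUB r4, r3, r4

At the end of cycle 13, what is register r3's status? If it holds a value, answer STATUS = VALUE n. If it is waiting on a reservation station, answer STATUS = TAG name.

  c1: issue SUB r2<-Add1  regs: r0:3,r1:4,r2:Add1,r3:4,r4:3
  c2: issue ADD r4<-Add2  regs: r0:3,r1:4,r2:Add1,r3:4,r4:Add2
  c3: CDB Add1=0; issue ADD r1<-Add1  regs: r0:3,r1:Add1,r2:0,r3:4,r4:Add2
  c4: CDB Add2=7; issue MUL r1<-Mul1  regs: r0:3,r1:Mul1,r2:0,r3:4,r4:7
  c5: issue ADD r3<-Add2  regs: r0:3,r1:Mul1,r2:0,r3:Add2,r4:7
  c6: CDB Add1=7; issue ADD r2<-Add1  regs: r0:3,r1:Mul1,r2:Add1,r3:Add2,r4:7
  c7: issue SUB r4<-Add3  regs: r0:3,r1:Mul1,r2:Add1,r3:Add2,r4:Add3
  c8: -  regs: r0:3,r1:Mul1,r2:Add1,r3:Add2,r4:Add3
  c9: -  regs: r0:3,r1:Mul1,r2:Add1,r3:Add2,r4:Add3
  c10: CDB Mul1=21  regs: r0:3,r1:21,r2:Add1,r3:Add2,r4:Add3
  c11: -  regs: r0:3,r1:21,r2:Add1,r3:Add2,r4:Add3
  c12: CDB Add2=42  regs: r0:3,r1:21,r2:Add1,r3:42,r4:Add3
  c13: -  regs: r0:3,r1:21,r2:Add1,r3:42,r4:Add3

STATUS = VALUE 42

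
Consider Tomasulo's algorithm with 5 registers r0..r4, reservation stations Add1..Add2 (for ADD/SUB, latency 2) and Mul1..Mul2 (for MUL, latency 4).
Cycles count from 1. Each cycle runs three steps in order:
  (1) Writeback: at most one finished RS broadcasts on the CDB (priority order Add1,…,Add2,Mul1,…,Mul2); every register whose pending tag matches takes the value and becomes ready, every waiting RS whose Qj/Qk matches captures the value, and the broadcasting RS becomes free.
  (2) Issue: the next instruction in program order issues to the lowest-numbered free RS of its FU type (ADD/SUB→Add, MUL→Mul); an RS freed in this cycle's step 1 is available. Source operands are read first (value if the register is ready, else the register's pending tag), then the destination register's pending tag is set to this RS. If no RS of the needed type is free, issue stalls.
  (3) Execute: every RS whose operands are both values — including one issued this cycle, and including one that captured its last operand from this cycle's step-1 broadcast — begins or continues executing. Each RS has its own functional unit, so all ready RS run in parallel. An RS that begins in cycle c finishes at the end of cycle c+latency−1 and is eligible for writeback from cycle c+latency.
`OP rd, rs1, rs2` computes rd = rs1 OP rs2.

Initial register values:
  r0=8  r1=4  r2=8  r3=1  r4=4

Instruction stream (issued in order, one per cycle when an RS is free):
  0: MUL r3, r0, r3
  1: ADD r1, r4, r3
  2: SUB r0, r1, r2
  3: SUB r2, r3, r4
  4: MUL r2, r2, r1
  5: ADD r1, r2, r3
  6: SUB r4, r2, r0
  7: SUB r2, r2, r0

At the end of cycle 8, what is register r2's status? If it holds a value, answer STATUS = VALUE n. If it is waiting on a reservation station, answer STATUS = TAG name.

STATUS = TAG Mul1

cycle 1: issue MUL r3<-Mul1 // r0:8,r1:4,r2:8,r3:Mul1,r4:4
cycle 2: issue ADD r1<-Add1 // r0:8,r1:Add1,r2:8,r3:Mul1,r4:4
cycle 3: issue SUB r0<-Add2 // r0:Add2,r1:Add1,r2:8,r3:Mul1,r4:4
cycle 4: stall // r0:Add2,r1:Add1,r2:8,r3:Mul1,r4:4
cycle 5: CDB Mul1=8; stall // r0:Add2,r1:Add1,r2:8,r3:8,r4:4
cycle 6: stall // r0:Add2,r1:Add1,r2:8,r3:8,r4:4
cycle 7: CDB Add1=12; issue SUB r2<-Add1 // r0:Add2,r1:12,r2:Add1,r3:8,r4:4
cycle 8: issue MUL r2<-Mul1 // r0:Add2,r1:12,r2:Mul1,r3:8,r4:4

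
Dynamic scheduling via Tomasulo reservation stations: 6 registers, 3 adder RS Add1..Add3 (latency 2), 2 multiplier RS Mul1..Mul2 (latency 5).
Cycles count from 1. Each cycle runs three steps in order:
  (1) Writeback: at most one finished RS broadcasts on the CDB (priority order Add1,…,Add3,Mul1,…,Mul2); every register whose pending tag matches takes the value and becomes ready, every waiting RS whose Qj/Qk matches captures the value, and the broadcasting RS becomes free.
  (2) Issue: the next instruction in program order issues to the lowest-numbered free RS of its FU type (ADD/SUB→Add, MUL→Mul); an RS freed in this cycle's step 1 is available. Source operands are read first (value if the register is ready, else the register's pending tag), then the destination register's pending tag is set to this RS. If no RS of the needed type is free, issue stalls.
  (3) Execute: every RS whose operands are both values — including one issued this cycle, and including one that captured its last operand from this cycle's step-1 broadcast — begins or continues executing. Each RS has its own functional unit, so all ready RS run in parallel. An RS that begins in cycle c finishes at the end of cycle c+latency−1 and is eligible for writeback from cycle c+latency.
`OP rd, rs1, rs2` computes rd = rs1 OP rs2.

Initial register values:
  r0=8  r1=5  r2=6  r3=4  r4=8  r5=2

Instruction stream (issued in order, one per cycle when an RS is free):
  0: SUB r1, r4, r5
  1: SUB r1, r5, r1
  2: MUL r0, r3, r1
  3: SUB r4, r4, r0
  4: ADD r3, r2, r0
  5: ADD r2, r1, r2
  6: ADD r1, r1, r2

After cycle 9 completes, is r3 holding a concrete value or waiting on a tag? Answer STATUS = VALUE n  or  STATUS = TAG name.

c1: issue SUB r1<-Add1 | r0:8,r1:Add1,r2:6,r3:4,r4:8,r5:2
c2: issue SUB r1<-Add2 | r0:8,r1:Add2,r2:6,r3:4,r4:8,r5:2
c3: CDB Add1=6; issue MUL r0<-Mul1 | r0:Mul1,r1:Add2,r2:6,r3:4,r4:8,r5:2
c4: issue SUB r4<-Add1 | r0:Mul1,r1:Add2,r2:6,r3:4,r4:Add1,r5:2
c5: CDB Add2=-4; issue ADD r3<-Add2 | r0:Mul1,r1:-4,r2:6,r3:Add2,r4:Add1,r5:2
c6: issue ADD r2<-Add3 | r0:Mul1,r1:-4,r2:Add3,r3:Add2,r4:Add1,r5:2
c7: stall | r0:Mul1,r1:-4,r2:Add3,r3:Add2,r4:Add1,r5:2
c8: CDB Add3=2; issue ADD r1<-Add3 | r0:Mul1,r1:Add3,r2:2,r3:Add2,r4:Add1,r5:2
c9: - | r0:Mul1,r1:Add3,r2:2,r3:Add2,r4:Add1,r5:2

STATUS = TAG Add2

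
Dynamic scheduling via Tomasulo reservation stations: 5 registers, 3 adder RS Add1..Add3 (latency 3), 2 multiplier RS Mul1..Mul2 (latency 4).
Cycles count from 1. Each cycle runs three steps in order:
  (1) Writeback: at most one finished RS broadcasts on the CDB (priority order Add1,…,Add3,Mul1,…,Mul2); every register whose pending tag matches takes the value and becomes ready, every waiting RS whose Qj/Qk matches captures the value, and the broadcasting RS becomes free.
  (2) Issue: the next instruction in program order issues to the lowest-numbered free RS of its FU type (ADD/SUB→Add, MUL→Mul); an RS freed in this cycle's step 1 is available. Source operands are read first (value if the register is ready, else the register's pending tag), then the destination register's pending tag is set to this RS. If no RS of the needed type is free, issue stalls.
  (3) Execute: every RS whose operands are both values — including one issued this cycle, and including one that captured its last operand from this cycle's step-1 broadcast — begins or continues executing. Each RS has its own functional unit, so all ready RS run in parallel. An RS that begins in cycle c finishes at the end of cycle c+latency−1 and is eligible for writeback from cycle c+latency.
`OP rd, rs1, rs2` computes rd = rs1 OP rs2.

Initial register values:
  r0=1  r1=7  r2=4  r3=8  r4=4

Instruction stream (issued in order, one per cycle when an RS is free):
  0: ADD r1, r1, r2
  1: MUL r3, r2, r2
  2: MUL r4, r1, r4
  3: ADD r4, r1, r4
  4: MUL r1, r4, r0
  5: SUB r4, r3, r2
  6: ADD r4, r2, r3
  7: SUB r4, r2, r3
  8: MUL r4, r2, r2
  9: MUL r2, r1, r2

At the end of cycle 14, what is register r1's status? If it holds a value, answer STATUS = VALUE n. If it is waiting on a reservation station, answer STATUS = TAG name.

STATUS = TAG Mul1

  c1: issue ADD r1<-Add1  regs: r0:1,r1:Add1,r2:4,r3:8,r4:4
  c2: issue MUL r3<-Mul1  regs: r0:1,r1:Add1,r2:4,r3:Mul1,r4:4
  c3: issue MUL r4<-Mul2  regs: r0:1,r1:Add1,r2:4,r3:Mul1,r4:Mul2
  c4: CDB Add1=11; issue ADD r4<-Add1  regs: r0:1,r1:11,r2:4,r3:Mul1,r4:Add1
  c5: stall  regs: r0:1,r1:11,r2:4,r3:Mul1,r4:Add1
  c6: CDB Mul1=16; issue MUL r1<-Mul1  regs: r0:1,r1:Mul1,r2:4,r3:16,r4:Add1
  c7: issue SUB r4<-Add2  regs: r0:1,r1:Mul1,r2:4,r3:16,r4:Add2
  c8: CDB Mul2=44; issue ADD r4<-Add3  regs: r0:1,r1:Mul1,r2:4,r3:16,r4:Add3
  c9: stall  regs: r0:1,r1:Mul1,r2:4,r3:16,r4:Add3
  c10: CDB Add2=12; issue SUB r4<-Add2  regs: r0:1,r1:Mul1,r2:4,r3:16,r4:Add2
  c11: CDB Add1=55; issue MUL r4<-Mul2  regs: r0:1,r1:Mul1,r2:4,r3:16,r4:Mul2
  c12: CDB Add3=20; stall  regs: r0:1,r1:Mul1,r2:4,r3:16,r4:Mul2
  c13: CDB Add2=-12; stall  regs: r0:1,r1:Mul1,r2:4,r3:16,r4:Mul2
  c14: stall  regs: r0:1,r1:Mul1,r2:4,r3:16,r4:Mul2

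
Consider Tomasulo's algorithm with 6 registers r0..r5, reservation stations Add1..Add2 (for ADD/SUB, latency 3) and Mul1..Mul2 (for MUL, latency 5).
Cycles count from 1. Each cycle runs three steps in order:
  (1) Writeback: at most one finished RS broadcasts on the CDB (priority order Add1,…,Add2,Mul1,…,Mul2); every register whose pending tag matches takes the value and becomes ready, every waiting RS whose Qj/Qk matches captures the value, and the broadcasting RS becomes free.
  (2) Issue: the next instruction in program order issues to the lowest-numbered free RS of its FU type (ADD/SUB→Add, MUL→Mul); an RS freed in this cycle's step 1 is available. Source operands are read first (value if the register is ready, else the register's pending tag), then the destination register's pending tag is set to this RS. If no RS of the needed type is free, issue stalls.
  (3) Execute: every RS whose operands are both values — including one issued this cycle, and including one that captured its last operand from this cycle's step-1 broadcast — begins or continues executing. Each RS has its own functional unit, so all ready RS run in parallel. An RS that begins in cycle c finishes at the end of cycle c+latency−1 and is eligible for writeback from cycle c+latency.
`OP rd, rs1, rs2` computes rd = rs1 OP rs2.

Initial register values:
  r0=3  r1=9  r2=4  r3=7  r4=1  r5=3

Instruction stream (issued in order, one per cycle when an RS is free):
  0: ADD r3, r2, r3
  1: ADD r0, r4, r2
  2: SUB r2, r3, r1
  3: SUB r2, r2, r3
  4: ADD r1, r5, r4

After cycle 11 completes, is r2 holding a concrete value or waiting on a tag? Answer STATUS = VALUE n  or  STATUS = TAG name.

STATUS = VALUE -9

c1: issue ADD r3<-Add1 | r0:3,r1:9,r2:4,r3:Add1,r4:1,r5:3
c2: issue ADD r0<-Add2 | r0:Add2,r1:9,r2:4,r3:Add1,r4:1,r5:3
c3: stall | r0:Add2,r1:9,r2:4,r3:Add1,r4:1,r5:3
c4: CDB Add1=11; issue SUB r2<-Add1 | r0:Add2,r1:9,r2:Add1,r3:11,r4:1,r5:3
c5: CDB Add2=5; issue SUB r2<-Add2 | r0:5,r1:9,r2:Add2,r3:11,r4:1,r5:3
c6: stall | r0:5,r1:9,r2:Add2,r3:11,r4:1,r5:3
c7: CDB Add1=2; issue ADD r1<-Add1 | r0:5,r1:Add1,r2:Add2,r3:11,r4:1,r5:3
c8: - | r0:5,r1:Add1,r2:Add2,r3:11,r4:1,r5:3
c9: - | r0:5,r1:Add1,r2:Add2,r3:11,r4:1,r5:3
c10: CDB Add1=4 | r0:5,r1:4,r2:Add2,r3:11,r4:1,r5:3
c11: CDB Add2=-9 | r0:5,r1:4,r2:-9,r3:11,r4:1,r5:3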